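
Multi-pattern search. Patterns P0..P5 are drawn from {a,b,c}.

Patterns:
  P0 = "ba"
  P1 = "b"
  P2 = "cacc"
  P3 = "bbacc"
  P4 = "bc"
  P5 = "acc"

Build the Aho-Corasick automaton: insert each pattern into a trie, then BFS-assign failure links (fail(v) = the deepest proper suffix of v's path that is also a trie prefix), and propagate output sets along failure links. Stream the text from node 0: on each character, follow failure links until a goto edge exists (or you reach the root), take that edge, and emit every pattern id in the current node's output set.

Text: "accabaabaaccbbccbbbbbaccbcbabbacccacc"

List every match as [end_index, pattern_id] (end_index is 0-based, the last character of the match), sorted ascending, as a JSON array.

Build:
Trie nodes:
  n0 'ε': a→12 b→1 c→3
  n1 'b': a→2 b→7 c→11  ←P1
  n2 'ba': ·  ←P0
  n3 'c': a→4
  n4 'ca': c→5
  n5 'cac': c→6
  n6 'cacc': ·  ←P2
  n7 'bb': a→8
  n8 'bba': c→9
  n9 'bbac': c→10
  n10 'bbacc': ·  ←P3
  n11 'bc': ·  ←P4
  n12 'a': c→13
  n13 'ac': c→14
  n14 'acc': ·  ←P5

BFS fail/out derivation:
  fail(1) 'b': from fail(0)=0 chase 'b': 0 ⇒ 0;  out={1}∪out(0)={1}
  fail(3) 'c': from fail(0)=0 chase 'c': 0 ⇒ 0;  out=∅∪out(0)=∅
  fail(12) 'a': from fail(0)=0 chase 'a': 0 ⇒ 0;  out=∅∪out(0)=∅
  fail(2) 'ba': from fail(1)=0 chase 'a': 0 ⇒ 12;  out={0}∪out(12)={0}
  fail(4) 'ca': from fail(3)=0 chase 'a': 0 ⇒ 12;  out=∅∪out(12)=∅
  fail(7) 'bb': from fail(1)=0 chase 'b': 0 ⇒ 1;  out=∅∪out(1)={1}
  fail(11) 'bc': from fail(1)=0 chase 'c': 0 ⇒ 3;  out={4}∪out(3)={4}
  fail(13) 'ac': from fail(12)=0 chase 'c': 0 ⇒ 3;  out=∅∪out(3)=∅
  fail(5) 'cac': from fail(4)=12 chase 'c': 12 ⇒ 13;  out=∅∪out(13)=∅
  fail(8) 'bba': from fail(7)=1 chase 'a': 1 ⇒ 2;  out=∅∪out(2)={0}
  fail(14) 'acc': from fail(13)=3 chase 'c': 3→0 ⇒ 3;  out={5}∪out(3)={5}
  fail(6) 'cacc': from fail(5)=13 chase 'c': 13 ⇒ 14;  out={2}∪out(14)={2,5}
  fail(9) 'bbac': from fail(8)=2 chase 'c': 2→12 ⇒ 13;  out=∅∪out(13)=∅
  fail(10) 'bbacc': from fail(9)=13 chase 'c': 13 ⇒ 14;  out={3}∪out(14)={3,5}

Run:
pos 0 'a': at 12
pos 1 'c': at 13
pos 2 'c': at 14  emit P5@[0:2]
pos 3 'a': at 4 (fail-walked)
pos 4 'b': at 1 (fail-walked)  emit P1@[4:4]
pos 5 'a': at 2  emit P0@[4:5]
pos 6 'a': at 12 (fail-walked)
pos 7 'b': at 1 (fail-walked)  emit P1@[7:7]
pos 8 'a': at 2  emit P0@[7:8]
pos 9 'a': at 12 (fail-walked)
pos 10 'c': at 13
pos 11 'c': at 14  emit P5@[9:11]
pos 12 'b': at 1 (fail-walked)  emit P1@[12:12]
pos 13 'b': at 7  emit P1@[13:13]
pos 14 'c': at 11 (fail-walked)  emit P4@[13:14]
pos 15 'c': at 3 (fail-walked)
pos 16 'b': at 1 (fail-walked)  emit P1@[16:16]
pos 17 'b': at 7  emit P1@[17:17]
pos 18 'b': at 7 (fail-walked)  emit P1@[18:18]
pos 19 'b': at 7 (fail-walked)  emit P1@[19:19]
pos 20 'b': at 7 (fail-walked)  emit P1@[20:20]
pos 21 'a': at 8  emit P0@[20:21]
pos 22 'c': at 9
pos 23 'c': at 10  emit P3@[19:23],P5@[21:23]
pos 24 'b': at 1 (fail-walked)  emit P1@[24:24]
pos 25 'c': at 11  emit P4@[24:25]
pos 26 'b': at 1 (fail-walked)  emit P1@[26:26]
pos 27 'a': at 2  emit P0@[26:27]
pos 28 'b': at 1 (fail-walked)  emit P1@[28:28]
pos 29 'b': at 7  emit P1@[29:29]
pos 30 'a': at 8  emit P0@[29:30]
pos 31 'c': at 9
pos 32 'c': at 10  emit P3@[28:32],P5@[30:32]
pos 33 'c': at 3 (fail-walked)
pos 34 'a': at 4
pos 35 'c': at 5
pos 36 'c': at 6  emit P2@[33:36],P5@[34:36]

All matches (sorted): [[2,5],[4,1],[5,0],[7,1],[8,0],[11,5],[12,1],[13,1],[14,4],[16,1],[17,1],[18,1],[19,1],[20,1],[21,0],[23,3],[23,5],[24,1],[25,4],[26,1],[27,0],[28,1],[29,1],[30,0],[32,3],[32,5],[36,2],[36,5]]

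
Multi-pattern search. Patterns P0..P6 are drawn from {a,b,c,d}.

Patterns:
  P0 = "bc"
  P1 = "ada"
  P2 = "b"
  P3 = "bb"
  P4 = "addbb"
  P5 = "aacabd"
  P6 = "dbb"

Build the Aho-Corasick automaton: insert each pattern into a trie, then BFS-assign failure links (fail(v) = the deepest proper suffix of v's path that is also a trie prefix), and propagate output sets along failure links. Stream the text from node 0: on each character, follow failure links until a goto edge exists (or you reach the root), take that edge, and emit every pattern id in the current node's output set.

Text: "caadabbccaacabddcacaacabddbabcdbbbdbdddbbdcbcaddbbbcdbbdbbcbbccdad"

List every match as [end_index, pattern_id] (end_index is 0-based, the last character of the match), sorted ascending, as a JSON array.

Construct AC machine:
Trie nodes:
  0='ε' goto a→3 b→1 d→15
  1='b' goto b→6 c→2  [P2 ends]
  2='bc' goto ·  [P0 ends]
  3='a' goto a→10 d→4
  4='ad' goto a→5 d→7
  5='ada' goto ·  [P1 ends]
  6='bb' goto ·  [P3 ends]
  7='add' goto b→8
  8='addb' goto b→9
  9='addbb' goto ·  [P4 ends]
  10='aa' goto c→11
  11='aac' goto a→12
  12='aaca' goto b→13
  13='aacab' goto d→14
  14='aacabd' goto ·  [P5 ends]
  15='d' goto b→16
  16='db' goto b→17
  17='dbb' goto ·  [P6 ends]

Failure links (BFS by depth):
  n1('b'): parent n0 fail=0; on 'b' 0 → fail=0;  out {2}∪∅={2}
  n3('a'): parent n0 fail=0; on 'a' 0 → fail=0;  out ∅∪∅=∅
  n15('d'): parent n0 fail=0; on 'd' 0 → fail=0;  out ∅∪∅=∅
  n2('bc'): parent n1 fail=0; on 'c' 0 → fail=0;  out {0}∪∅={0}
  n4('ad'): parent n3 fail=0; on 'd' 0 → fail=15;  out ∅∪∅=∅
  n6('bb'): parent n1 fail=0; on 'b' 0 → fail=1;  out {3}∪{2}={2,3}
  n10('aa'): parent n3 fail=0; on 'a' 0 → fail=3;  out ∅∪∅=∅
  n16('db'): parent n15 fail=0; on 'b' 0 → fail=1;  out ∅∪{2}={2}
  n5('ada'): parent n4 fail=15; on 'a' 15→0 → fail=3;  out {1}∪∅={1}
  n7('add'): parent n4 fail=15; on 'd' 15→0 → fail=15;  out ∅∪∅=∅
  n11('aac'): parent n10 fail=3; on 'c' 3→0 → fail=0;  out ∅∪∅=∅
  n17('dbb'): parent n16 fail=1; on 'b' 1 → fail=6;  out {6}∪{2,3}={2,3,6}
  n8('addb'): parent n7 fail=15; on 'b' 15 → fail=16;  out ∅∪{2}={2}
  n12('aaca'): parent n11 fail=0; on 'a' 0 → fail=3;  out ∅∪∅=∅
  n9('addbb'): parent n8 fail=16; on 'b' 16 → fail=17;  out {4}∪{2,3,6}={2,3,4,6}
  n13('aacab'): parent n12 fail=3; on 'b' 3→0 → fail=1;  out ∅∪{2}={2}
  n14('aacabd'): parent n13 fail=1; on 'd' 1→0 → fail=15;  out {5}∪∅={5}

Run:
i=0 'c': node 0→0
i=1 'a': node 0→3
i=2 'a': node 3→10
i=3 'd': node 10→4 ·f
i=4 'a': node 4→5  → match P1@[2:4]
i=5 'b': node 5→1 ·f  → match P2@[5:5]
i=6 'b': node 1→6  → match P2@[6:6],P3@[5:6]
i=7 'c': node 6→2 ·f  → match P0@[6:7]
i=8 'c': node 2→0 ·f
i=9 'a': node 0→3
i=10 'a': node 3→10
i=11 'c': node 10→11
i=12 'a': node 11→12
i=13 'b': node 12→13  → match P2@[13:13]
i=14 'd': node 13→14  → match P5@[9:14]
i=15 'd': node 14→15 ·f
i=16 'c': node 15→0 ·f
i=17 'a': node 0→3
i=18 'c': node 3→0 ·f
i=19 'a': node 0→3
i=20 'a': node 3→10
i=21 'c': node 10→11
i=22 'a': node 11→12
i=23 'b': node 12→13  → match P2@[23:23]
i=24 'd': node 13→14  → match P5@[19:24]
i=25 'd': node 14→15 ·f
i=26 'b': node 15→16  → match P2@[26:26]
i=27 'a': node 16→3 ·f
i=28 'b': node 3→1 ·f  → match P2@[28:28]
i=29 'c': node 1→2  → match P0@[28:29]
i=30 'd': node 2→15 ·f
i=31 'b': node 15→16  → match P2@[31:31]
i=32 'b': node 16→17  → match P2@[32:32],P3@[31:32],P6@[30:32]
i=33 'b': node 17→6 ·f  → match P2@[33:33],P3@[32:33]
i=34 'd': node 6→15 ·f
i=35 'b': node 15→16  → match P2@[35:35]
i=36 'd': node 16→15 ·f
i=37 'd': node 15→15 ·f
i=38 'd': node 15→15 ·f
i=39 'b': node 15→16  → match P2@[39:39]
i=40 'b': node 16→17  → match P2@[40:40],P3@[39:40],P6@[38:40]
i=41 'd': node 17→15 ·f
i=42 'c': node 15→0 ·f
i=43 'b': node 0→1  → match P2@[43:43]
i=44 'c': node 1→2  → match P0@[43:44]
i=45 'a': node 2→3 ·f
i=46 'd': node 3→4
i=47 'd': node 4→7
i=48 'b': node 7→8  → match P2@[48:48]
i=49 'b': node 8→9  → match P2@[49:49],P3@[48:49],P4@[45:49],P6@[47:49]
i=50 'b': node 9→6 ·f  → match P2@[50:50],P3@[49:50]
i=51 'c': node 6→2 ·f  → match P0@[50:51]
i=52 'd': node 2→15 ·f
i=53 'b': node 15→16  → match P2@[53:53]
i=54 'b': node 16→17  → match P2@[54:54],P3@[53:54],P6@[52:54]
i=55 'd': node 17→15 ·f
i=56 'b': node 15→16  → match P2@[56:56]
i=57 'b': node 16→17  → match P2@[57:57],P3@[56:57],P6@[55:57]
i=58 'c': node 17→2 ·f  → match P0@[57:58]
i=59 'b': node 2→1 ·f  → match P2@[59:59]
i=60 'b': node 1→6  → match P2@[60:60],P3@[59:60]
i=61 'c': node 6→2 ·f  → match P0@[60:61]
i=62 'c': node 2→0 ·f
i=63 'd': node 0→15
i=64 'a': node 15→3 ·f
i=65 'd': node 3→4

All matches (sorted): [[4,1],[5,2],[6,2],[6,3],[7,0],[13,2],[14,5],[23,2],[24,5],[26,2],[28,2],[29,0],[31,2],[32,2],[32,3],[32,6],[33,2],[33,3],[35,2],[39,2],[40,2],[40,3],[40,6],[43,2],[44,0],[48,2],[49,2],[49,3],[49,4],[49,6],[50,2],[50,3],[51,0],[53,2],[54,2],[54,3],[54,6],[56,2],[57,2],[57,3],[57,6],[58,0],[59,2],[60,2],[60,3],[61,0]]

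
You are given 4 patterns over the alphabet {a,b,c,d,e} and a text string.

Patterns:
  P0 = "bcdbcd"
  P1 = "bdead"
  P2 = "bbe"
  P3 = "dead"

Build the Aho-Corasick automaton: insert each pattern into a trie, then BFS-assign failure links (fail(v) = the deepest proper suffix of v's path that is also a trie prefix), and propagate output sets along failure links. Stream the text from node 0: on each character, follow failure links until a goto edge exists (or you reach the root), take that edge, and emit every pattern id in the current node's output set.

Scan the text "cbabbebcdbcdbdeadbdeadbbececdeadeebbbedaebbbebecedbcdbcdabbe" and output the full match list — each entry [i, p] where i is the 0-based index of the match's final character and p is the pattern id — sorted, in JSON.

Build:
Trie nodes:
  n0 'ε': b→1 d→13
  n1 'b': b→11 c→2 d→7
  n2 'bc': d→3
  n3 'bcd': b→4
  n4 'bcdb': c→5
  n5 'bcdbc': d→6
  n6 'bcdbcd': ·  [P0 ends]
  n7 'bd': e→8
  n8 'bde': a→9
  n9 'bdea': d→10
  n10 'bdead': ·  [P1 ends]
  n11 'bb': e→12
  n12 'bbe': ·  [P2 ends]
  n13 'd': e→14
  n14 'de': a→15
  n15 'dea': d→16
  n16 'dead': ·  [P3 ends]

Failure links (BFS by depth):
  n1('b'): parent n0 fail=0; on 'b' 0 → fail=0;  out ∅∪∅=∅
  n13('d'): parent n0 fail=0; on 'd' 0 → fail=0;  out ∅∪∅=∅
  n2('bc'): parent n1 fail=0; on 'c' 0 → fail=0;  out ∅∪∅=∅
  n7('bd'): parent n1 fail=0; on 'd' 0 → fail=13;  out ∅∪∅=∅
  n11('bb'): parent n1 fail=0; on 'b' 0 → fail=1;  out ∅∪∅=∅
  n14('de'): parent n13 fail=0; on 'e' 0 → fail=0;  out ∅∪∅=∅
  n3('bcd'): parent n2 fail=0; on 'd' 0 → fail=13;  out ∅∪∅=∅
  n8('bde'): parent n7 fail=13; on 'e' 13 → fail=14;  out ∅∪∅=∅
  n12('bbe'): parent n11 fail=1; on 'e' 1→0 → fail=0;  out {2}∪∅={2}
  n15('dea'): parent n14 fail=0; on 'a' 0 → fail=0;  out ∅∪∅=∅
  n4('bcdb'): parent n3 fail=13; on 'b' 13→0 → fail=1;  out ∅∪∅=∅
  n9('bdea'): parent n8 fail=14; on 'a' 14 → fail=15;  out ∅∪∅=∅
  n16('dead'): parent n15 fail=0; on 'd' 0 → fail=13;  out {3}∪∅={3}
  n5('bcdbc'): parent n4 fail=1; on 'c' 1 → fail=2;  out ∅∪∅=∅
  n10('bdead'): parent n9 fail=15; on 'd' 15 → fail=16;  out {1}∪{3}={1,3}
  n6('bcdbcd'): parent n5 fail=2; on 'd' 2 → fail=3;  out {0}∪∅={0}

Scan:
[0] read 'c'  n0⇒n0
[1] read 'b'  n0⇒n1
[2] read 'a'  n1⇒n0 ·f
[3] read 'b'  n0⇒n1
[4] read 'b'  n1⇒n11
[5] read 'e'  n11⇒n12  ** P2@[3:5]
[6] read 'b'  n12⇒n1 ·f
[7] read 'c'  n1⇒n2
[8] read 'd'  n2⇒n3
[9] read 'b'  n3⇒n4
[10] read 'c'  n4⇒n5
[11] read 'd'  n5⇒n6  ** P0@[6:11]
[12] read 'b'  n6⇒n4 ·f
[13] read 'd'  n4⇒n7 ·f
[14] read 'e'  n7⇒n8
[15] read 'a'  n8⇒n9
[16] read 'd'  n9⇒n10  ** P1@[12:16],P3@[13:16]
[17] read 'b'  n10⇒n1 ·f
[18] read 'd'  n1⇒n7
[19] read 'e'  n7⇒n8
[20] read 'a'  n8⇒n9
[21] read 'd'  n9⇒n10  ** P1@[17:21],P3@[18:21]
[22] read 'b'  n10⇒n1 ·f
[23] read 'b'  n1⇒n11
[24] read 'e'  n11⇒n12  ** P2@[22:24]
[25] read 'c'  n12⇒n0 ·f
[26] read 'e'  n0⇒n0
[27] read 'c'  n0⇒n0
[28] read 'd'  n0⇒n13
[29] read 'e'  n13⇒n14
[30] read 'a'  n14⇒n15
[31] read 'd'  n15⇒n16  ** P3@[28:31]
[32] read 'e'  n16⇒n14 ·f
[33] read 'e'  n14⇒n0 ·f
[34] read 'b'  n0⇒n1
[35] read 'b'  n1⇒n11
[36] read 'b'  n11⇒n11 ·f
[37] read 'e'  n11⇒n12  ** P2@[35:37]
[38] read 'd'  n12⇒n13 ·f
[39] read 'a'  n13⇒n0 ·f
[40] read 'e'  n0⇒n0
[41] read 'b'  n0⇒n1
[42] read 'b'  n1⇒n11
[43] read 'b'  n11⇒n11 ·f
[44] read 'e'  n11⇒n12  ** P2@[42:44]
[45] read 'b'  n12⇒n1 ·f
[46] read 'e'  n1⇒n0 ·f
[47] read 'c'  n0⇒n0
[48] read 'e'  n0⇒n0
[49] read 'd'  n0⇒n13
[50] read 'b'  n13⇒n1 ·f
[51] read 'c'  n1⇒n2
[52] read 'd'  n2⇒n3
[53] read 'b'  n3⇒n4
[54] read 'c'  n4⇒n5
[55] read 'd'  n5⇒n6  ** P0@[50:55]
[56] read 'a'  n6⇒n0 ·f
[57] read 'b'  n0⇒n1
[58] read 'b'  n1⇒n11
[59] read 'e'  n11⇒n12  ** P2@[57:59]

Matches: [[5,2],[11,0],[16,1],[16,3],[21,1],[21,3],[24,2],[31,3],[37,2],[44,2],[55,0],[59,2]]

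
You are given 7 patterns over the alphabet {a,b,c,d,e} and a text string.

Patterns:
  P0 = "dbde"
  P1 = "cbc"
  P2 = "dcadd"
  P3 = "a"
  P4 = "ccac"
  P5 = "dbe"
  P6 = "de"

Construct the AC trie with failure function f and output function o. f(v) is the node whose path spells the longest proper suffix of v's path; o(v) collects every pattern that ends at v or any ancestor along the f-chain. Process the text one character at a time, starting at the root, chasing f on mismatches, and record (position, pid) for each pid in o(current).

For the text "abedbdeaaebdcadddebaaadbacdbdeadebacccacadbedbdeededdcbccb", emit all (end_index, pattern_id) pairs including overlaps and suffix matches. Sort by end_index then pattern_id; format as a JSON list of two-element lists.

Build automaton:
Trie (insert patterns):
  n0 'ε': a→12 c→5 d→1
  n1 'd': b→2 c→8 e→17
  n2 'db': d→3 e→16
  n3 'dbd': e→4
  n4 'dbde': ·  [P0 ends]
  n5 'c': b→6 c→13
  n6 'cb': c→7
  n7 'cbc': ·  [P1 ends]
  n8 'dc': a→9
  n9 'dca': d→10
  n10 'dcad': d→11
  n11 'dcadd': ·  [P2 ends]
  n12 'a': ·  [P3 ends]
  n13 'cc': a→14
  n14 'cca': c→15
  n15 'ccac': ·  [P4 ends]
  n16 'dbe': ·  [P5 ends]
  n17 'de': ·  [P6 ends]

Failure links (BFS by depth):
  n1('d'): parent n0 fail=0; on 'd' 0 → fail=0;  out ∅∪∅=∅
  n5('c'): parent n0 fail=0; on 'c' 0 → fail=0;  out ∅∪∅=∅
  n12('a'): parent n0 fail=0; on 'a' 0 → fail=0;  out {3}∪∅={3}
  n2('db'): parent n1 fail=0; on 'b' 0 → fail=0;  out ∅∪∅=∅
  n6('cb'): parent n5 fail=0; on 'b' 0 → fail=0;  out ∅∪∅=∅
  n8('dc'): parent n1 fail=0; on 'c' 0 → fail=5;  out ∅∪∅=∅
  n13('cc'): parent n5 fail=0; on 'c' 0 → fail=5;  out ∅∪∅=∅
  n17('de'): parent n1 fail=0; on 'e' 0 → fail=0;  out {6}∪∅={6}
  n3('dbd'): parent n2 fail=0; on 'd' 0 → fail=1;  out ∅∪∅=∅
  n7('cbc'): parent n6 fail=0; on 'c' 0 → fail=5;  out {1}∪∅={1}
  n9('dca'): parent n8 fail=5; on 'a' 5→0 → fail=12;  out ∅∪{3}={3}
  n14('cca'): parent n13 fail=5; on 'a' 5→0 → fail=12;  out ∅∪{3}={3}
  n16('dbe'): parent n2 fail=0; on 'e' 0 → fail=0;  out {5}∪∅={5}
  n4('dbde'): parent n3 fail=1; on 'e' 1 → fail=17;  out {0}∪{6}={0,6}
  n10('dcad'): parent n9 fail=12; on 'd' 12→0 → fail=1;  out ∅∪∅=∅
  n15('ccac'): parent n14 fail=12; on 'c' 12→0 → fail=5;  out {4}∪∅={4}
  n11('dcadd'): parent n10 fail=1; on 'd' 1→0 → fail=1;  out {2}∪∅={2}

Scan:
i=0 'a': node 0→12  emit P3@[0:0]
i=1 'b': node 12→0 ·f
i=2 'e': node 0→0
i=3 'd': node 0→1
i=4 'b': node 1→2
i=5 'd': node 2→3
i=6 'e': node 3→4  emit P0@[3:6],P6@[5:6]
i=7 'a': node 4→12 ·f  emit P3@[7:7]
i=8 'a': node 12→12 ·f  emit P3@[8:8]
i=9 'e': node 12→0 ·f
i=10 'b': node 0→0
i=11 'd': node 0→1
i=12 'c': node 1→8
i=13 'a': node 8→9  emit P3@[13:13]
i=14 'd': node 9→10
i=15 'd': node 10→11  emit P2@[11:15]
i=16 'd': node 11→1 ·f
i=17 'e': node 1→17  emit P6@[16:17]
i=18 'b': node 17→0 ·f
i=19 'a': node 0→12  emit P3@[19:19]
i=20 'a': node 12→12 ·f  emit P3@[20:20]
i=21 'a': node 12→12 ·f  emit P3@[21:21]
i=22 'd': node 12→1 ·f
i=23 'b': node 1→2
i=24 'a': node 2→12 ·f  emit P3@[24:24]
i=25 'c': node 12→5 ·f
i=26 'd': node 5→1 ·f
i=27 'b': node 1→2
i=28 'd': node 2→3
i=29 'e': node 3→4  emit P0@[26:29],P6@[28:29]
i=30 'a': node 4→12 ·f  emit P3@[30:30]
i=31 'd': node 12→1 ·f
i=32 'e': node 1→17  emit P6@[31:32]
i=33 'b': node 17→0 ·f
i=34 'a': node 0→12  emit P3@[34:34]
i=35 'c': node 12→5 ·f
i=36 'c': node 5→13
i=37 'c': node 13→13 ·f
i=38 'a': node 13→14  emit P3@[38:38]
i=39 'c': node 14→15  emit P4@[36:39]
i=40 'a': node 15→12 ·f  emit P3@[40:40]
i=41 'd': node 12→1 ·f
i=42 'b': node 1→2
i=43 'e': node 2→16  emit P5@[41:43]
i=44 'd': node 16→1 ·f
i=45 'b': node 1→2
i=46 'd': node 2→3
i=47 'e': node 3→4  emit P0@[44:47],P6@[46:47]
i=48 'e': node 4→0 ·f
i=49 'd': node 0→1
i=50 'e': node 1→17  emit P6@[49:50]
i=51 'd': node 17→1 ·f
i=52 'd': node 1→1 ·f
i=53 'c': node 1→8
i=54 'b': node 8→6 ·f
i=55 'c': node 6→7  emit P1@[53:55]
i=56 'c': node 7→13 ·f
i=57 'b': node 13→6 ·f

Matches: [[0,3],[6,0],[6,6],[7,3],[8,3],[13,3],[15,2],[17,6],[19,3],[20,3],[21,3],[24,3],[29,0],[29,6],[30,3],[32,6],[34,3],[38,3],[39,4],[40,3],[43,5],[47,0],[47,6],[50,6],[55,1]]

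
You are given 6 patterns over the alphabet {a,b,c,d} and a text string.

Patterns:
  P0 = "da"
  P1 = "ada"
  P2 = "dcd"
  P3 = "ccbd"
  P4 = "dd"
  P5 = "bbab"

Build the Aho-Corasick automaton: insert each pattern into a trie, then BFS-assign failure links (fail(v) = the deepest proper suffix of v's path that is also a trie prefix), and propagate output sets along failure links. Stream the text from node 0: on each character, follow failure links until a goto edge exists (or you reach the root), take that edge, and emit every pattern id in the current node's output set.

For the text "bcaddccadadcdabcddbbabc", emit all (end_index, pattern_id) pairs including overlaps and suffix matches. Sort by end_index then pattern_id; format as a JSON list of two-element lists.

Build:
Trie (insert patterns):
  0='ε' goto a→3 b→13 c→8 d→1
  1='d' goto a→2 c→6 d→12
  2='da' goto ·  ←P0
  3='a' goto d→4
  4='ad' goto a→5
  5='ada' goto ·  ←P1
  6='dc' goto d→7
  7='dcd' goto ·  ←P2
  8='c' goto c→9
  9='cc' goto b→10
  10='ccb' goto d→11
  11='ccbd' goto ·  ←P3
  12='dd' goto ·  ←P4
  13='b' goto b→14
  14='bb' goto a→15
  15='bba' goto b→16
  16='bbab' goto ·  ←P5

BFS fail/out derivation:
  fail(1) 'd': from fail(0)=0 chase 'd': 0 ⇒ 0;  out=∅∪out(0)=∅
  fail(3) 'a': from fail(0)=0 chase 'a': 0 ⇒ 0;  out=∅∪out(0)=∅
  fail(8) 'c': from fail(0)=0 chase 'c': 0 ⇒ 0;  out=∅∪out(0)=∅
  fail(13) 'b': from fail(0)=0 chase 'b': 0 ⇒ 0;  out=∅∪out(0)=∅
  fail(2) 'da': from fail(1)=0 chase 'a': 0 ⇒ 3;  out={0}∪out(3)={0}
  fail(4) 'ad': from fail(3)=0 chase 'd': 0 ⇒ 1;  out=∅∪out(1)=∅
  fail(6) 'dc': from fail(1)=0 chase 'c': 0 ⇒ 8;  out=∅∪out(8)=∅
  fail(9) 'cc': from fail(8)=0 chase 'c': 0 ⇒ 8;  out=∅∪out(8)=∅
  fail(12) 'dd': from fail(1)=0 chase 'd': 0 ⇒ 1;  out={4}∪out(1)={4}
  fail(14) 'bb': from fail(13)=0 chase 'b': 0 ⇒ 13;  out=∅∪out(13)=∅
  fail(5) 'ada': from fail(4)=1 chase 'a': 1 ⇒ 2;  out={1}∪out(2)={0,1}
  fail(7) 'dcd': from fail(6)=8 chase 'd': 8→0 ⇒ 1;  out={2}∪out(1)={2}
  fail(10) 'ccb': from fail(9)=8 chase 'b': 8→0 ⇒ 13;  out=∅∪out(13)=∅
  fail(15) 'bba': from fail(14)=13 chase 'a': 13→0 ⇒ 3;  out=∅∪out(3)=∅
  fail(11) 'ccbd': from fail(10)=13 chase 'd': 13→0 ⇒ 1;  out={3}∪out(1)={3}
  fail(16) 'bbab': from fail(15)=3 chase 'b': 3→0 ⇒ 13;  out={5}∪out(13)={5}

Text stream:
[0] read 'b'  n0⇒n13
[1] read 'c'  n13⇒n8 ·f
[2] read 'a'  n8⇒n3 ·f
[3] read 'd'  n3⇒n4
[4] read 'd'  n4⇒n12 ·f  ** P4@[3:4]
[5] read 'c'  n12⇒n6 ·f
[6] read 'c'  n6⇒n9 ·f
[7] read 'a'  n9⇒n3 ·f
[8] read 'd'  n3⇒n4
[9] read 'a'  n4⇒n5  ** P0@[8:9],P1@[7:9]
[10] read 'd'  n5⇒n4 ·f
[11] read 'c'  n4⇒n6 ·f
[12] read 'd'  n6⇒n7  ** P2@[10:12]
[13] read 'a'  n7⇒n2 ·f  ** P0@[12:13]
[14] read 'b'  n2⇒n13 ·f
[15] read 'c'  n13⇒n8 ·f
[16] read 'd'  n8⇒n1 ·f
[17] read 'd'  n1⇒n12  ** P4@[16:17]
[18] read 'b'  n12⇒n13 ·f
[19] read 'b'  n13⇒n14
[20] read 'a'  n14⇒n15
[21] read 'b'  n15⇒n16  ** P5@[18:21]
[22] read 'c'  n16⇒n8 ·f

Result: [[4,4],[9,0],[9,1],[12,2],[13,0],[17,4],[21,5]]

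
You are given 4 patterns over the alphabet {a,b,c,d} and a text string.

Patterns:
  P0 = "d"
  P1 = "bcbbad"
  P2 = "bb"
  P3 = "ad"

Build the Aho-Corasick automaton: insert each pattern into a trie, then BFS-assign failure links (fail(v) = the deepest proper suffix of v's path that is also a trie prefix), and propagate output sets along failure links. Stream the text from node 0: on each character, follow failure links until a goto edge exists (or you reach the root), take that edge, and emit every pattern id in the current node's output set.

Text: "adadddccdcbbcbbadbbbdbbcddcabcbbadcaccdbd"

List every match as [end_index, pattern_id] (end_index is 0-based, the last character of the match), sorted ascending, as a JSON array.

Construct AC machine:
Trie nodes:
  0='ε' goto a→9 b→2 d→1
  1='d' goto ·  ←P0
  2='b' goto b→8 c→3
  3='bc' goto b→4
  4='bcb' goto b→5
  5='bcbb' goto a→6
  6='bcbba' goto d→7
  7='bcbbad' goto ·  ←P1
  8='bb' goto ·  ←P2
  9='a' goto d→10
  10='ad' goto ·  ←P3

BFS fail/out derivation:
  n1('d'): parent n0 fail=0; on 'd' 0 → fail=0;  out {0}∪∅={0}
  n2('b'): parent n0 fail=0; on 'b' 0 → fail=0;  out ∅∪∅=∅
  n9('a'): parent n0 fail=0; on 'a' 0 → fail=0;  out ∅∪∅=∅
  n3('bc'): parent n2 fail=0; on 'c' 0 → fail=0;  out ∅∪∅=∅
  n8('bb'): parent n2 fail=0; on 'b' 0 → fail=2;  out {2}∪∅={2}
  n10('ad'): parent n9 fail=0; on 'd' 0 → fail=1;  out {3}∪{0}={0,3}
  n4('bcb'): parent n3 fail=0; on 'b' 0 → fail=2;  out ∅∪∅=∅
  n5('bcbb'): parent n4 fail=2; on 'b' 2 → fail=8;  out ∅∪{2}={2}
  n6('bcbba'): parent n5 fail=8; on 'a' 8→2→0 → fail=9;  out ∅∪∅=∅
  n7('bcbbad'): parent n6 fail=9; on 'd' 9 → fail=10;  out {1}∪{0,3}={0,1,3}

Scan:
[0] read 'a'  n0⇒n9
[1] read 'd'  n9⇒n10  emit P0@[1:1],P3@[0:1]
[2] read 'a'  n10⇒n9 ·f
[3] read 'd'  n9⇒n10  emit P0@[3:3],P3@[2:3]
[4] read 'd'  n10⇒n1 ·f  emit P0@[4:4]
[5] read 'd'  n1⇒n1 ·f  emit P0@[5:5]
[6] read 'c'  n1⇒n0 ·f
[7] read 'c'  n0⇒n0
[8] read 'd'  n0⇒n1  emit P0@[8:8]
[9] read 'c'  n1⇒n0 ·f
[10] read 'b'  n0⇒n2
[11] read 'b'  n2⇒n8  emit P2@[10:11]
[12] read 'c'  n8⇒n3 ·f
[13] read 'b'  n3⇒n4
[14] read 'b'  n4⇒n5  emit P2@[13:14]
[15] read 'a'  n5⇒n6
[16] read 'd'  n6⇒n7  emit P0@[16:16],P1@[11:16],P3@[15:16]
[17] read 'b'  n7⇒n2 ·f
[18] read 'b'  n2⇒n8  emit P2@[17:18]
[19] read 'b'  n8⇒n8 ·f  emit P2@[18:19]
[20] read 'd'  n8⇒n1 ·f  emit P0@[20:20]
[21] read 'b'  n1⇒n2 ·f
[22] read 'b'  n2⇒n8  emit P2@[21:22]
[23] read 'c'  n8⇒n3 ·f
[24] read 'd'  n3⇒n1 ·f  emit P0@[24:24]
[25] read 'd'  n1⇒n1 ·f  emit P0@[25:25]
[26] read 'c'  n1⇒n0 ·f
[27] read 'a'  n0⇒n9
[28] read 'b'  n9⇒n2 ·f
[29] read 'c'  n2⇒n3
[30] read 'b'  n3⇒n4
[31] read 'b'  n4⇒n5  emit P2@[30:31]
[32] read 'a'  n5⇒n6
[33] read 'd'  n6⇒n7  emit P0@[33:33],P1@[28:33],P3@[32:33]
[34] read 'c'  n7⇒n0 ·f
[35] read 'a'  n0⇒n9
[36] read 'c'  n9⇒n0 ·f
[37] read 'c'  n0⇒n0
[38] read 'd'  n0⇒n1  emit P0@[38:38]
[39] read 'b'  n1⇒n2 ·f
[40] read 'd'  n2⇒n1 ·f  emit P0@[40:40]

All matches (sorted): [[1,0],[1,3],[3,0],[3,3],[4,0],[5,0],[8,0],[11,2],[14,2],[16,0],[16,1],[16,3],[18,2],[19,2],[20,0],[22,2],[24,0],[25,0],[31,2],[33,0],[33,1],[33,3],[38,0],[40,0]]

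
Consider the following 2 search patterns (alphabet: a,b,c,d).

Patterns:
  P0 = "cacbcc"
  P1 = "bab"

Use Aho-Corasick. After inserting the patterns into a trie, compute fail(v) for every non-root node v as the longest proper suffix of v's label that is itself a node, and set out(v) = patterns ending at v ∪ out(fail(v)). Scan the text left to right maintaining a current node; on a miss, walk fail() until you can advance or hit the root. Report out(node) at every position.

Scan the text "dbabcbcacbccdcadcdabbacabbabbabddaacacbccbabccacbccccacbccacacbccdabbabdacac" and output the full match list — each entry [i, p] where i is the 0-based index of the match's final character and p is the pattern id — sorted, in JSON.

Construct AC machine:
Trie (insert patterns):
  n0 'ε': b→7 c→1
  n1 'c': a→2
  n2 'ca': c→3
  n3 'cac': b→4
  n4 'cacb': c→5
  n5 'cacbc': c→6
  n6 'cacbcc': ·  [P0 ends]
  n7 'b': a→8
  n8 'ba': b→9
  n9 'bab': ·  [P1 ends]

BFS fail/out derivation:
  n1('c'): parent n0 fail=0; on 'c' 0 → fail=0;  out ∅∪∅=∅
  n7('b'): parent n0 fail=0; on 'b' 0 → fail=0;  out ∅∪∅=∅
  n2('ca'): parent n1 fail=0; on 'a' 0 → fail=0;  out ∅∪∅=∅
  n8('ba'): parent n7 fail=0; on 'a' 0 → fail=0;  out ∅∪∅=∅
  n3('cac'): parent n2 fail=0; on 'c' 0 → fail=1;  out ∅∪∅=∅
  n9('bab'): parent n8 fail=0; on 'b' 0 → fail=7;  out {1}∪∅={1}
  n4('cacb'): parent n3 fail=1; on 'b' 1→0 → fail=7;  out ∅∪∅=∅
  n5('cacbc'): parent n4 fail=7; on 'c' 7→0 → fail=1;  out ∅∪∅=∅
  n6('cacbcc'): parent n5 fail=1; on 'c' 1→0 → fail=1;  out {0}∪∅={0}

Run:
[0] read 'd'  n0⇒n0
[1] read 'b'  n0⇒n7
[2] read 'a'  n7⇒n8
[3] read 'b'  n8⇒n9  → match P1@[1:3]
[4] read 'c'  n9⇒n1 (fail-walked)
[5] read 'b'  n1⇒n7 (fail-walked)
[6] read 'c'  n7⇒n1 (fail-walked)
[7] read 'a'  n1⇒n2
[8] read 'c'  n2⇒n3
[9] read 'b'  n3⇒n4
[10] read 'c'  n4⇒n5
[11] read 'c'  n5⇒n6  → match P0@[6:11]
[12] read 'd'  n6⇒n0 (fail-walked)
[13] read 'c'  n0⇒n1
[14] read 'a'  n1⇒n2
[15] read 'd'  n2⇒n0 (fail-walked)
[16] read 'c'  n0⇒n1
[17] read 'd'  n1⇒n0 (fail-walked)
[18] read 'a'  n0⇒n0
[19] read 'b'  n0⇒n7
[20] read 'b'  n7⇒n7 (fail-walked)
[21] read 'a'  n7⇒n8
[22] read 'c'  n8⇒n1 (fail-walked)
[23] read 'a'  n1⇒n2
[24] read 'b'  n2⇒n7 (fail-walked)
[25] read 'b'  n7⇒n7 (fail-walked)
[26] read 'a'  n7⇒n8
[27] read 'b'  n8⇒n9  → match P1@[25:27]
[28] read 'b'  n9⇒n7 (fail-walked)
[29] read 'a'  n7⇒n8
[30] read 'b'  n8⇒n9  → match P1@[28:30]
[31] read 'd'  n9⇒n0 (fail-walked)
[32] read 'd'  n0⇒n0
[33] read 'a'  n0⇒n0
[34] read 'a'  n0⇒n0
[35] read 'c'  n0⇒n1
[36] read 'a'  n1⇒n2
[37] read 'c'  n2⇒n3
[38] read 'b'  n3⇒n4
[39] read 'c'  n4⇒n5
[40] read 'c'  n5⇒n6  → match P0@[35:40]
[41] read 'b'  n6⇒n7 (fail-walked)
[42] read 'a'  n7⇒n8
[43] read 'b'  n8⇒n9  → match P1@[41:43]
[44] read 'c'  n9⇒n1 (fail-walked)
[45] read 'c'  n1⇒n1 (fail-walked)
[46] read 'a'  n1⇒n2
[47] read 'c'  n2⇒n3
[48] read 'b'  n3⇒n4
[49] read 'c'  n4⇒n5
[50] read 'c'  n5⇒n6  → match P0@[45:50]
[51] read 'c'  n6⇒n1 (fail-walked)
[52] read 'c'  n1⇒n1 (fail-walked)
[53] read 'a'  n1⇒n2
[54] read 'c'  n2⇒n3
[55] read 'b'  n3⇒n4
[56] read 'c'  n4⇒n5
[57] read 'c'  n5⇒n6  → match P0@[52:57]
[58] read 'a'  n6⇒n2 (fail-walked)
[59] read 'c'  n2⇒n3
[60] read 'a'  n3⇒n2 (fail-walked)
[61] read 'c'  n2⇒n3
[62] read 'b'  n3⇒n4
[63] read 'c'  n4⇒n5
[64] read 'c'  n5⇒n6  → match P0@[59:64]
[65] read 'd'  n6⇒n0 (fail-walked)
[66] read 'a'  n0⇒n0
[67] read 'b'  n0⇒n7
[68] read 'b'  n7⇒n7 (fail-walked)
[69] read 'a'  n7⇒n8
[70] read 'b'  n8⇒n9  → match P1@[68:70]
[71] read 'd'  n9⇒n0 (fail-walked)
[72] read 'a'  n0⇒n0
[73] read 'c'  n0⇒n1
[74] read 'a'  n1⇒n2
[75] read 'c'  n2⇒n3

Result: [[3,1],[11,0],[27,1],[30,1],[40,0],[43,1],[50,0],[57,0],[64,0],[70,1]]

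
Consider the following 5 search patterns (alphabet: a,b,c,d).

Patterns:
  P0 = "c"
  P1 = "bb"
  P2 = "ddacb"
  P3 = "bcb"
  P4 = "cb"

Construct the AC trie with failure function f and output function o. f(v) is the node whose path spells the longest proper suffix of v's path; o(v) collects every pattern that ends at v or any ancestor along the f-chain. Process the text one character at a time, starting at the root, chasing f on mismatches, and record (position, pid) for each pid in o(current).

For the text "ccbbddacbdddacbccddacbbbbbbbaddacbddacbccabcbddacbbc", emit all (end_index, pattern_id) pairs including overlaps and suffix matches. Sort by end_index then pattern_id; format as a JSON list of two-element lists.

Build:
Trie (insert patterns):
  0='ε' goto b→2 c→1 d→4
  1='c' goto b→11  ←P0
  2='b' goto b→3 c→9
  3='bb' goto ·  ←P1
  4='d' goto d→5
  5='dd' goto a→6
  6='dda' goto c→7
  7='ddac' goto b→8
  8='ddacb' goto ·  ←P2
  9='bc' goto b→10
  10='bcb' goto ·  ←P3
  11='cb' goto ·  ←P4

BFS fail/out derivation:
  fail(1) 'c': from fail(0)=0 chase 'c': 0 ⇒ 0;  out={0}∪out(0)={0}
  fail(2) 'b': from fail(0)=0 chase 'b': 0 ⇒ 0;  out=∅∪out(0)=∅
  fail(4) 'd': from fail(0)=0 chase 'd': 0 ⇒ 0;  out=∅∪out(0)=∅
  fail(3) 'bb': from fail(2)=0 chase 'b': 0 ⇒ 2;  out={1}∪out(2)={1}
  fail(5) 'dd': from fail(4)=0 chase 'd': 0 ⇒ 4;  out=∅∪out(4)=∅
  fail(9) 'bc': from fail(2)=0 chase 'c': 0 ⇒ 1;  out=∅∪out(1)={0}
  fail(11) 'cb': from fail(1)=0 chase 'b': 0 ⇒ 2;  out={4}∪out(2)={4}
  fail(6) 'dda': from fail(5)=4 chase 'a': 4→0 ⇒ 0;  out=∅∪out(0)=∅
  fail(10) 'bcb': from fail(9)=1 chase 'b': 1 ⇒ 11;  out={3}∪out(11)={3,4}
  fail(7) 'ddac': from fail(6)=0 chase 'c': 0 ⇒ 1;  out=∅∪out(1)={0}
  fail(8) 'ddacb': from fail(7)=1 chase 'b': 1 ⇒ 11;  out={2}∪out(11)={2,4}

Scan:
pos 0 'c': at 1  → match P0@[0:0]
pos 1 'c': at 1 (via fail)  → match P0@[1:1]
pos 2 'b': at 11  → match P4@[1:2]
pos 3 'b': at 3 (via fail)  → match P1@[2:3]
pos 4 'd': at 4 (via fail)
pos 5 'd': at 5
pos 6 'a': at 6
pos 7 'c': at 7  → match P0@[7:7]
pos 8 'b': at 8  → match P2@[4:8],P4@[7:8]
pos 9 'd': at 4 (via fail)
pos 10 'd': at 5
pos 11 'd': at 5 (via fail)
pos 12 'a': at 6
pos 13 'c': at 7  → match P0@[13:13]
pos 14 'b': at 8  → match P2@[10:14],P4@[13:14]
pos 15 'c': at 9 (via fail)  → match P0@[15:15]
pos 16 'c': at 1 (via fail)  → match P0@[16:16]
pos 17 'd': at 4 (via fail)
pos 18 'd': at 5
pos 19 'a': at 6
pos 20 'c': at 7  → match P0@[20:20]
pos 21 'b': at 8  → match P2@[17:21],P4@[20:21]
pos 22 'b': at 3 (via fail)  → match P1@[21:22]
pos 23 'b': at 3 (via fail)  → match P1@[22:23]
pos 24 'b': at 3 (via fail)  → match P1@[23:24]
pos 25 'b': at 3 (via fail)  → match P1@[24:25]
pos 26 'b': at 3 (via fail)  → match P1@[25:26]
pos 27 'b': at 3 (via fail)  → match P1@[26:27]
pos 28 'a': at 0 (via fail)
pos 29 'd': at 4
pos 30 'd': at 5
pos 31 'a': at 6
pos 32 'c': at 7  → match P0@[32:32]
pos 33 'b': at 8  → match P2@[29:33],P4@[32:33]
pos 34 'd': at 4 (via fail)
pos 35 'd': at 5
pos 36 'a': at 6
pos 37 'c': at 7  → match P0@[37:37]
pos 38 'b': at 8  → match P2@[34:38],P4@[37:38]
pos 39 'c': at 9 (via fail)  → match P0@[39:39]
pos 40 'c': at 1 (via fail)  → match P0@[40:40]
pos 41 'a': at 0 (via fail)
pos 42 'b': at 2
pos 43 'c': at 9  → match P0@[43:43]
pos 44 'b': at 10  → match P3@[42:44],P4@[43:44]
pos 45 'd': at 4 (via fail)
pos 46 'd': at 5
pos 47 'a': at 6
pos 48 'c': at 7  → match P0@[48:48]
pos 49 'b': at 8  → match P2@[45:49],P4@[48:49]
pos 50 'b': at 3 (via fail)  → match P1@[49:50]
pos 51 'c': at 9 (via fail)  → match P0@[51:51]

Matches: [[0,0],[1,0],[2,4],[3,1],[7,0],[8,2],[8,4],[13,0],[14,2],[14,4],[15,0],[16,0],[20,0],[21,2],[21,4],[22,1],[23,1],[24,1],[25,1],[26,1],[27,1],[32,0],[33,2],[33,4],[37,0],[38,2],[38,4],[39,0],[40,0],[43,0],[44,3],[44,4],[48,0],[49,2],[49,4],[50,1],[51,0]]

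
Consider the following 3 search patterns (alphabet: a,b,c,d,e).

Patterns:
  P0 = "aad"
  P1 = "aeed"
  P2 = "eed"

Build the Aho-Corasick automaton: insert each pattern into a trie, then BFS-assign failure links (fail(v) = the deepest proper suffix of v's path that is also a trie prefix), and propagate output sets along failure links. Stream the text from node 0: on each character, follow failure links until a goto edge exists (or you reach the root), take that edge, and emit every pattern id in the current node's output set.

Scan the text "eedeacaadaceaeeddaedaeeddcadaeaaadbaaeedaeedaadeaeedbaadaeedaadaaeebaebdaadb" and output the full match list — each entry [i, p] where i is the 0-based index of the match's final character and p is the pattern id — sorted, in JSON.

Build automaton:
Trie nodes:
  0='ε' goto a→1 e→7
  1='a' goto a→2 e→4
  2='aa' goto d→3
  3='aad' goto ·  [P0 ends]
  4='ae' goto e→5
  5='aee' goto d→6
  6='aeed' goto ·  [P1 ends]
  7='e' goto e→8
  8='ee' goto d→9
  9='eed' goto ·  [P2 ends]

BFS fail/out derivation:
  n1('a'): parent n0 fail=0; on 'a' 0 → fail=0;  out ∅∪∅=∅
  n7('e'): parent n0 fail=0; on 'e' 0 → fail=0;  out ∅∪∅=∅
  n2('aa'): parent n1 fail=0; on 'a' 0 → fail=1;  out ∅∪∅=∅
  n4('ae'): parent n1 fail=0; on 'e' 0 → fail=7;  out ∅∪∅=∅
  n8('ee'): parent n7 fail=0; on 'e' 0 → fail=7;  out ∅∪∅=∅
  n3('aad'): parent n2 fail=1; on 'd' 1→0 → fail=0;  out {0}∪∅={0}
  n5('aee'): parent n4 fail=7; on 'e' 7 → fail=8;  out ∅∪∅=∅
  n9('eed'): parent n8 fail=7; on 'd' 7→0 → fail=0;  out {2}∪∅={2}
  n6('aeed'): parent n5 fail=8; on 'd' 8 → fail=9;  out {1}∪{2}={1,2}

Run:
pos 0 'e': at 7
pos 1 'e': at 8
pos 2 'd': at 9  ** P2@[0:2]
pos 3 'e': at 7 (via fail)
pos 4 'a': at 1 (via fail)
pos 5 'c': at 0 (via fail)
pos 6 'a': at 1
pos 7 'a': at 2
pos 8 'd': at 3  ** P0@[6:8]
pos 9 'a': at 1 (via fail)
pos 10 'c': at 0 (via fail)
pos 11 'e': at 7
pos 12 'a': at 1 (via fail)
pos 13 'e': at 4
pos 14 'e': at 5
pos 15 'd': at 6  ** P1@[12:15],P2@[13:15]
pos 16 'd': at 0 (via fail)
pos 17 'a': at 1
pos 18 'e': at 4
pos 19 'd': at 0 (via fail)
pos 20 'a': at 1
pos 21 'e': at 4
pos 22 'e': at 5
pos 23 'd': at 6  ** P1@[20:23],P2@[21:23]
pos 24 'd': at 0 (via fail)
pos 25 'c': at 0
pos 26 'a': at 1
pos 27 'd': at 0 (via fail)
pos 28 'a': at 1
pos 29 'e': at 4
pos 30 'a': at 1 (via fail)
pos 31 'a': at 2
pos 32 'a': at 2 (via fail)
pos 33 'd': at 3  ** P0@[31:33]
pos 34 'b': at 0 (via fail)
pos 35 'a': at 1
pos 36 'a': at 2
pos 37 'e': at 4 (via fail)
pos 38 'e': at 5
pos 39 'd': at 6  ** P1@[36:39],P2@[37:39]
pos 40 'a': at 1 (via fail)
pos 41 'e': at 4
pos 42 'e': at 5
pos 43 'd': at 6  ** P1@[40:43],P2@[41:43]
pos 44 'a': at 1 (via fail)
pos 45 'a': at 2
pos 46 'd': at 3  ** P0@[44:46]
pos 47 'e': at 7 (via fail)
pos 48 'a': at 1 (via fail)
pos 49 'e': at 4
pos 50 'e': at 5
pos 51 'd': at 6  ** P1@[48:51],P2@[49:51]
pos 52 'b': at 0 (via fail)
pos 53 'a': at 1
pos 54 'a': at 2
pos 55 'd': at 3  ** P0@[53:55]
pos 56 'a': at 1 (via fail)
pos 57 'e': at 4
pos 58 'e': at 5
pos 59 'd': at 6  ** P1@[56:59],P2@[57:59]
pos 60 'a': at 1 (via fail)
pos 61 'a': at 2
pos 62 'd': at 3  ** P0@[60:62]
pos 63 'a': at 1 (via fail)
pos 64 'a': at 2
pos 65 'e': at 4 (via fail)
pos 66 'e': at 5
pos 67 'b': at 0 (via fail)
pos 68 'a': at 1
pos 69 'e': at 4
pos 70 'b': at 0 (via fail)
pos 71 'd': at 0
pos 72 'a': at 1
pos 73 'a': at 2
pos 74 'd': at 3  ** P0@[72:74]
pos 75 'b': at 0 (via fail)

All matches (sorted): [[2,2],[8,0],[15,1],[15,2],[23,1],[23,2],[33,0],[39,1],[39,2],[43,1],[43,2],[46,0],[51,1],[51,2],[55,0],[59,1],[59,2],[62,0],[74,0]]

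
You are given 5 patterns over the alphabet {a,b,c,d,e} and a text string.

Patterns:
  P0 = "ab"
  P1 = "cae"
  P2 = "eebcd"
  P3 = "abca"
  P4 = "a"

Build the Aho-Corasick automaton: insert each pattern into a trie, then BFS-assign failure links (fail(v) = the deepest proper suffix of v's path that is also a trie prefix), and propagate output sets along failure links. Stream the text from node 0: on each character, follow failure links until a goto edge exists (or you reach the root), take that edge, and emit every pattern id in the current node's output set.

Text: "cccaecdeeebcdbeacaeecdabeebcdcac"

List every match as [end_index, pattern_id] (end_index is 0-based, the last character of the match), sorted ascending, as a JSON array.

Build automaton:
Trie nodes:
  n0 'ε': a→1 c→3 e→6
  n1 'a': b→2  [P4 ends]
  n2 'ab': c→11  [P0 ends]
  n3 'c': a→4
  n4 'ca': e→5
  n5 'cae': ·  [P1 ends]
  n6 'e': e→7
  n7 'ee': b→8
  n8 'eeb': c→9
  n9 'eebc': d→10
  n10 'eebcd': ·  [P2 ends]
  n11 'abc': a→12
  n12 'abca': ·  [P3 ends]

BFS fail/out derivation:
  n1('a'): parent n0 fail=0; on 'a' 0 → fail=0;  out {4}∪∅={4}
  n3('c'): parent n0 fail=0; on 'c' 0 → fail=0;  out ∅∪∅=∅
  n6('e'): parent n0 fail=0; on 'e' 0 → fail=0;  out ∅∪∅=∅
  n2('ab'): parent n1 fail=0; on 'b' 0 → fail=0;  out {0}∪∅={0}
  n4('ca'): parent n3 fail=0; on 'a' 0 → fail=1;  out ∅∪{4}={4}
  n7('ee'): parent n6 fail=0; on 'e' 0 → fail=6;  out ∅∪∅=∅
  n5('cae'): parent n4 fail=1; on 'e' 1→0 → fail=6;  out {1}∪∅={1}
  n8('eeb'): parent n7 fail=6; on 'b' 6→0 → fail=0;  out ∅∪∅=∅
  n11('abc'): parent n2 fail=0; on 'c' 0 → fail=3;  out ∅∪∅=∅
  n9('eebc'): parent n8 fail=0; on 'c' 0 → fail=3;  out ∅∪∅=∅
  n12('abca'): parent n11 fail=3; on 'a' 3 → fail=4;  out {3}∪{4}={3,4}
  n10('eebcd'): parent n9 fail=3; on 'd' 3→0 → fail=0;  out {2}∪∅={2}

Run:
i=0 'c': node 0→3
i=1 'c': node 3→3 ·f
i=2 'c': node 3→3 ·f
i=3 'a': node 3→4  emit P4@[3:3]
i=4 'e': node 4→5  emit P1@[2:4]
i=5 'c': node 5→3 ·f
i=6 'd': node 3→0 ·f
i=7 'e': node 0→6
i=8 'e': node 6→7
i=9 'e': node 7→7 ·f
i=10 'b': node 7→8
i=11 'c': node 8→9
i=12 'd': node 9→10  emit P2@[8:12]
i=13 'b': node 10→0 ·f
i=14 'e': node 0→6
i=15 'a': node 6→1 ·f  emit P4@[15:15]
i=16 'c': node 1→3 ·f
i=17 'a': node 3→4  emit P4@[17:17]
i=18 'e': node 4→5  emit P1@[16:18]
i=19 'e': node 5→7 ·f
i=20 'c': node 7→3 ·f
i=21 'd': node 3→0 ·f
i=22 'a': node 0→1  emit P4@[22:22]
i=23 'b': node 1→2  emit P0@[22:23]
i=24 'e': node 2→6 ·f
i=25 'e': node 6→7
i=26 'b': node 7→8
i=27 'c': node 8→9
i=28 'd': node 9→10  emit P2@[24:28]
i=29 'c': node 10→3 ·f
i=30 'a': node 3→4  emit P4@[30:30]
i=31 'c': node 4→3 ·f

All matches (sorted): [[3,4],[4,1],[12,2],[15,4],[17,4],[18,1],[22,4],[23,0],[28,2],[30,4]]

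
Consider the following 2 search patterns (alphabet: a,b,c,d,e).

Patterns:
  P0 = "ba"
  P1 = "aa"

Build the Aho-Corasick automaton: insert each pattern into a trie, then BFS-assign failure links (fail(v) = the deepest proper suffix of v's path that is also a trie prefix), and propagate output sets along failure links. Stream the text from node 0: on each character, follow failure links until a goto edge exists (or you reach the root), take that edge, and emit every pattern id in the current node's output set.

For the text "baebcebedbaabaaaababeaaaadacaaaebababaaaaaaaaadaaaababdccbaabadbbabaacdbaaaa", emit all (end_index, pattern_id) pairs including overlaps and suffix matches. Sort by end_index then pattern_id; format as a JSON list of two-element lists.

Build automaton:
Trie (insert patterns):
  n0 'ε': a→3 b→1
  n1 'b': a→2
  n2 'ba': ·  ←P0
  n3 'a': a→4
  n4 'aa': ·  ←P1

BFS fail/out derivation:
  n1('b'): parent n0 fail=0; on 'b' 0 → fail=0;  out ∅∪∅=∅
  n3('a'): parent n0 fail=0; on 'a' 0 → fail=0;  out ∅∪∅=∅
  n2('ba'): parent n1 fail=0; on 'a' 0 → fail=3;  out {0}∪∅={0}
  n4('aa'): parent n3 fail=0; on 'a' 0 → fail=3;  out {1}∪∅={1}

Run:
[0] read 'b'  n0⇒n1
[1] read 'a'  n1⇒n2  → match P0@[0:1]
[2] read 'e'  n2⇒n0 ·f
[3] read 'b'  n0⇒n1
[4] read 'c'  n1⇒n0 ·f
[5] read 'e'  n0⇒n0
[6] read 'b'  n0⇒n1
[7] read 'e'  n1⇒n0 ·f
[8] read 'd'  n0⇒n0
[9] read 'b'  n0⇒n1
[10] read 'a'  n1⇒n2  → match P0@[9:10]
[11] read 'a'  n2⇒n4 ·f  → match P1@[10:11]
[12] read 'b'  n4⇒n1 ·f
[13] read 'a'  n1⇒n2  → match P0@[12:13]
[14] read 'a'  n2⇒n4 ·f  → match P1@[13:14]
[15] read 'a'  n4⇒n4 ·f  → match P1@[14:15]
[16] read 'a'  n4⇒n4 ·f  → match P1@[15:16]
[17] read 'b'  n4⇒n1 ·f
[18] read 'a'  n1⇒n2  → match P0@[17:18]
[19] read 'b'  n2⇒n1 ·f
[20] read 'e'  n1⇒n0 ·f
[21] read 'a'  n0⇒n3
[22] read 'a'  n3⇒n4  → match P1@[21:22]
[23] read 'a'  n4⇒n4 ·f  → match P1@[22:23]
[24] read 'a'  n4⇒n4 ·f  → match P1@[23:24]
[25] read 'd'  n4⇒n0 ·f
[26] read 'a'  n0⇒n3
[27] read 'c'  n3⇒n0 ·f
[28] read 'a'  n0⇒n3
[29] read 'a'  n3⇒n4  → match P1@[28:29]
[30] read 'a'  n4⇒n4 ·f  → match P1@[29:30]
[31] read 'e'  n4⇒n0 ·f
[32] read 'b'  n0⇒n1
[33] read 'a'  n1⇒n2  → match P0@[32:33]
[34] read 'b'  n2⇒n1 ·f
[35] read 'a'  n1⇒n2  → match P0@[34:35]
[36] read 'b'  n2⇒n1 ·f
[37] read 'a'  n1⇒n2  → match P0@[36:37]
[38] read 'a'  n2⇒n4 ·f  → match P1@[37:38]
[39] read 'a'  n4⇒n4 ·f  → match P1@[38:39]
[40] read 'a'  n4⇒n4 ·f  → match P1@[39:40]
[41] read 'a'  n4⇒n4 ·f  → match P1@[40:41]
[42] read 'a'  n4⇒n4 ·f  → match P1@[41:42]
[43] read 'a'  n4⇒n4 ·f  → match P1@[42:43]
[44] read 'a'  n4⇒n4 ·f  → match P1@[43:44]
[45] read 'a'  n4⇒n4 ·f  → match P1@[44:45]
[46] read 'd'  n4⇒n0 ·f
[47] read 'a'  n0⇒n3
[48] read 'a'  n3⇒n4  → match P1@[47:48]
[49] read 'a'  n4⇒n4 ·f  → match P1@[48:49]
[50] read 'a'  n4⇒n4 ·f  → match P1@[49:50]
[51] read 'b'  n4⇒n1 ·f
[52] read 'a'  n1⇒n2  → match P0@[51:52]
[53] read 'b'  n2⇒n1 ·f
[54] read 'd'  n1⇒n0 ·f
[55] read 'c'  n0⇒n0
[56] read 'c'  n0⇒n0
[57] read 'b'  n0⇒n1
[58] read 'a'  n1⇒n2  → match P0@[57:58]
[59] read 'a'  n2⇒n4 ·f  → match P1@[58:59]
[60] read 'b'  n4⇒n1 ·f
[61] read 'a'  n1⇒n2  → match P0@[60:61]
[62] read 'd'  n2⇒n0 ·f
[63] read 'b'  n0⇒n1
[64] read 'b'  n1⇒n1 ·f
[65] read 'a'  n1⇒n2  → match P0@[64:65]
[66] read 'b'  n2⇒n1 ·f
[67] read 'a'  n1⇒n2  → match P0@[66:67]
[68] read 'a'  n2⇒n4 ·f  → match P1@[67:68]
[69] read 'c'  n4⇒n0 ·f
[70] read 'd'  n0⇒n0
[71] read 'b'  n0⇒n1
[72] read 'a'  n1⇒n2  → match P0@[71:72]
[73] read 'a'  n2⇒n4 ·f  → match P1@[72:73]
[74] read 'a'  n4⇒n4 ·f  → match P1@[73:74]
[75] read 'a'  n4⇒n4 ·f  → match P1@[74:75]

Result: [[1,0],[10,0],[11,1],[13,0],[14,1],[15,1],[16,1],[18,0],[22,1],[23,1],[24,1],[29,1],[30,1],[33,0],[35,0],[37,0],[38,1],[39,1],[40,1],[41,1],[42,1],[43,1],[44,1],[45,1],[48,1],[49,1],[50,1],[52,0],[58,0],[59,1],[61,0],[65,0],[67,0],[68,1],[72,0],[73,1],[74,1],[75,1]]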